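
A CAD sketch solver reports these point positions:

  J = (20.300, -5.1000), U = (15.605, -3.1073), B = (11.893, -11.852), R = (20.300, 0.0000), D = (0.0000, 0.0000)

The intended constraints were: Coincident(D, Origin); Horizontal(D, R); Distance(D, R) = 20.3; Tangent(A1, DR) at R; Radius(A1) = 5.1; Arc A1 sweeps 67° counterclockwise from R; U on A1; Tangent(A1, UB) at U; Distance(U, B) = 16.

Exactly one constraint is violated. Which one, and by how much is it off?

Distance(U, B) = 16 — off by 6.50.

D = (0.00, 0.00) ✓; D.y = 0.00, R.y = 0.00 ✓; |DR| = 20.30 ✓; ∠(JR, RD) = 90.00° ✓; |JR| = 5.100 ✓; bearing(J→U) − bearing(J→R) = 67.00° ✓; |JU| = 5.100 ✓; ∠(JU, UB) = 90.00° ✓; |UB| = 9.500 ✗.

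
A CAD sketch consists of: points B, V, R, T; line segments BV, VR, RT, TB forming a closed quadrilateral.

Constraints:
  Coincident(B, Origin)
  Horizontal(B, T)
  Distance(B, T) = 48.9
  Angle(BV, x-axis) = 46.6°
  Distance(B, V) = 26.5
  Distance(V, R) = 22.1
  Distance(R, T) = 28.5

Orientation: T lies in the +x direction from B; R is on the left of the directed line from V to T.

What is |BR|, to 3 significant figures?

47.3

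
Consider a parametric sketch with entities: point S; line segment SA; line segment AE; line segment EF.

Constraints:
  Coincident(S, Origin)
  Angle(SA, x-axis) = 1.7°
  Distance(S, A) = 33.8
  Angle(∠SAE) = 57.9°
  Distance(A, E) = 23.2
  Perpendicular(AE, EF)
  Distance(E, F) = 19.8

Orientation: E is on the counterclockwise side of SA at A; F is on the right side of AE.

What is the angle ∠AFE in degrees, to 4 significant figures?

49.52°

S is at the origin; SA runs at 1.7° with length 33.8, so A = 33.8·(cos 1.7°, sin 1.7°) = (33.79, 1.003). ∠SAE = 57.9°, so AE runs at 1.7° + (180° − 57.9°) = 123.8° from the x-axis; with |AE| = 23.2, E = A + 23.2·(cos 123.8°, sin 123.8°) = (20.88, 20.28). AE is perpendicular to EF; with |EF| = 19.8 on the right of AE, F = E + 19.8·(0.8310, 0.5563) = (37.33, 31.30). Then cos ∠AFE = FA·FE / (|FA||FE|), giving 49.52°.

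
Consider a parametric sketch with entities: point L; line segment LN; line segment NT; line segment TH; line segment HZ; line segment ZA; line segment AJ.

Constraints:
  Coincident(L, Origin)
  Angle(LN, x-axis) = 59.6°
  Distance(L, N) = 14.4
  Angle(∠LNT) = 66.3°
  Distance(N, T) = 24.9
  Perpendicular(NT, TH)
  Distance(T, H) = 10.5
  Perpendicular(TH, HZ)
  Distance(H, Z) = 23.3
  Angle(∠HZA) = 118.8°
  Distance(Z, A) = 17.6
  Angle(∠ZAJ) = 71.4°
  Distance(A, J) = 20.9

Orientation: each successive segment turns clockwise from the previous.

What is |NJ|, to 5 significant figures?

16.181

∠HZA = 118.8° gives ZA at 64.700° from the x-axis; with |ZA| = 17.6, A = (7.2411, 20.879). ∠ZAJ = 71.4° gives AJ at -43.900° from the x-axis; with |AJ| = 20.9, J = (22.301, 6.3870). Then |NJ| = |J − N| = 16.181.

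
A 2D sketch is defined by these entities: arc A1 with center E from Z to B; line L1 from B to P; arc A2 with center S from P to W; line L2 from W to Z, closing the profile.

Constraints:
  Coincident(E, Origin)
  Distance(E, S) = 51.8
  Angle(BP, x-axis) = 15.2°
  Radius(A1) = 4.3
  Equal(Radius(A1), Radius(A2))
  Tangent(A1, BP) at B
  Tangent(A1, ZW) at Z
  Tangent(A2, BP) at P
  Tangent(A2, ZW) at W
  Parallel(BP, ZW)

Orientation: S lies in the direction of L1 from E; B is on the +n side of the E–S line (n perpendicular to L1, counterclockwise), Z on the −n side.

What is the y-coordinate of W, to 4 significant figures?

9.432

The slot axis is L1's direction at 15.2°, so u = (cos 15.2°, sin 15.2°) = (0.9650, 0.2622) and n = (−sin 15.2°, cos 15.2°) = (-0.2622, 0.9650). E is at the origin and S lies 51.8 along u from E, so S = 51.8·u = (49.99, 13.58). Tangency of A1 to both parallel lines with radius 4.3 puts B and Z at E ± 4.3·n: B = (-1.127, 4.150), Z = (1.127, -4.150). Equal radii place P and W the same way about S: P = S + 4.3·n = (48.86, 17.73), W = S − 4.3·n = (51.12, 9.432). So W.y = 9.432.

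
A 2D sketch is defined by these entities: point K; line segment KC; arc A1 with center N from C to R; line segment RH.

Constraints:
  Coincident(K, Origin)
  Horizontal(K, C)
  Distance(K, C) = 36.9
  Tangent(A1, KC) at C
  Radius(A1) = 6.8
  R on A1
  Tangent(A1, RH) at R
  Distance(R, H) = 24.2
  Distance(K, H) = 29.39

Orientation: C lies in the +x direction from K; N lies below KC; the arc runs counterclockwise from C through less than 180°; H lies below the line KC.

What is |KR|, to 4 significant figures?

31.37

K is at the origin; K and C share the same y with |KC| = 36.9 and C on the +x side, so C = (36.90, 0.000). Tangency of A1 to KC means the radius NC is perpendicular to KC, so N = C + (0, -6.8) = (36.90, -6.800). Since NR ⟂ RH (tangency), |NH| = √(6.8² + 24.2²) = 25.14 regardless of where R sits on A1. So H lies on both circle(K, 29.39) and circle(N, 25.14); the below-KC intersection is H = (17.93, -23.29). R is the foot of the tangent from H: R = (31.22, -3.066).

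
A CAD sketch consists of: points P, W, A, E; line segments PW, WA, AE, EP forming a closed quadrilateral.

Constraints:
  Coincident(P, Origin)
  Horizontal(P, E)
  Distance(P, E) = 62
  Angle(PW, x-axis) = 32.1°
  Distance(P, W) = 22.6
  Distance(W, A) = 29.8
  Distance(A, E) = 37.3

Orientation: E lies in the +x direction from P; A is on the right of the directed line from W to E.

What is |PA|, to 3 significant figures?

32.8

Checks: PW at 32.10° ✓; |WA| = 29.80 ✓; |AE| = 37.30 ✓.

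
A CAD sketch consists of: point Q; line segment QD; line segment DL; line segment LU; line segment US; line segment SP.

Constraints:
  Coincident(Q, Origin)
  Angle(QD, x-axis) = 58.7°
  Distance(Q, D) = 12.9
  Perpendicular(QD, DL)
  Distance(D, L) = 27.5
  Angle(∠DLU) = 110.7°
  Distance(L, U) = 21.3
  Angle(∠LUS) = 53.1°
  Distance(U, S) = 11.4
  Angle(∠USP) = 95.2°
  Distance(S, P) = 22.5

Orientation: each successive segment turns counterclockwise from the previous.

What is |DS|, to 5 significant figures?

29.331

∠DLU = 110.7° gives LU at -142.00° from the x-axis; with |LU| = 21.3, U = (-33.580, 12.196). ∠LUS = 53.1° gives US at -15.100° from the x-axis; with |US| = 11.4, S = (-22.574, 9.2260). Then |DS| = |S − D| = 29.331.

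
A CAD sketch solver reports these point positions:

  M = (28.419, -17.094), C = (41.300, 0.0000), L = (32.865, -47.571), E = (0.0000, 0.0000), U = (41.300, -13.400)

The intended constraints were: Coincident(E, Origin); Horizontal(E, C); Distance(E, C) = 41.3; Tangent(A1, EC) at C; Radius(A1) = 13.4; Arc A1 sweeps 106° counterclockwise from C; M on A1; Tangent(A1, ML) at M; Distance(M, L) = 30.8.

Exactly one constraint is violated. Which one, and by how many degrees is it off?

Tangent(A1, ML) at M — off by 7.70°.

E = (0.00, 0.00) ✓; E.y = 0.00, C.y = 0.00 ✓; |EC| = 41.30 ✓; ∠(UC, CE) = 90.00° ✓; |UC| = 13.40 ✓; bearing(U→M) − bearing(U→C) = 106.0° ✓; |UM| = 13.40 ✓; ∠(UM, ML) = 97.70° ✗; |ML| = 30.80 ✓.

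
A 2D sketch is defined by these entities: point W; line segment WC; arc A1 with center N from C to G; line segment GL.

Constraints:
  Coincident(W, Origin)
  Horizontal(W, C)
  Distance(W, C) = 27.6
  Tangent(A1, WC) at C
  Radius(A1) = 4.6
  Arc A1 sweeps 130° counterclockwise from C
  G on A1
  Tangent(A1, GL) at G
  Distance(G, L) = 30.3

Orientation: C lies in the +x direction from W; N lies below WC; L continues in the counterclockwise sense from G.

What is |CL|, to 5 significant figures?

34.658

W is at the origin; WC is horizontal with |WC| = 27.6 and C on the +x side, so C = (27.600, 0.0000). A1 meets WC tangentially, so NC is at right angles to WC, so N = C + (0, -4.6) = (27.600, -4.6000). On A1, C sits at bearing 90° from N; a 130° counterclockwise sweep puts G at bearing 220°, so G = N + 4.6·(cos 220°, sin 220°) = (24.076, -7.5568). Since A1 is tangent to GL there, NG ⟂ GL, so GL runs along (−sin 220°, cos 220°); with |GL| = 30.3, L = (43.553, -30.768). Then |CL| = |L − C| = 34.658.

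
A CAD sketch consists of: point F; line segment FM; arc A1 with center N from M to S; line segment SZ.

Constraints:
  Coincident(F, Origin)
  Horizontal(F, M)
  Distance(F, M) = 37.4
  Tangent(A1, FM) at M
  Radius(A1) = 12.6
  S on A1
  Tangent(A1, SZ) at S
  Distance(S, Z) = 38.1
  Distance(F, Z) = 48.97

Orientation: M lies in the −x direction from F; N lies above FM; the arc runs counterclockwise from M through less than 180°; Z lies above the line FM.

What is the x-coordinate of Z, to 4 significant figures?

-15.73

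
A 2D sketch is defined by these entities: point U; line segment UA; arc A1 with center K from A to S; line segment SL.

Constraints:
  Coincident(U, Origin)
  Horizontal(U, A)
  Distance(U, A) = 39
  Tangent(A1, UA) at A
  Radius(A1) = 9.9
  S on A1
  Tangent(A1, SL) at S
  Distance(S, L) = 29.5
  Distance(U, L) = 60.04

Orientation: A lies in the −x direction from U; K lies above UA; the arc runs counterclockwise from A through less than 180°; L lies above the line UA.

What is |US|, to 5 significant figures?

33.614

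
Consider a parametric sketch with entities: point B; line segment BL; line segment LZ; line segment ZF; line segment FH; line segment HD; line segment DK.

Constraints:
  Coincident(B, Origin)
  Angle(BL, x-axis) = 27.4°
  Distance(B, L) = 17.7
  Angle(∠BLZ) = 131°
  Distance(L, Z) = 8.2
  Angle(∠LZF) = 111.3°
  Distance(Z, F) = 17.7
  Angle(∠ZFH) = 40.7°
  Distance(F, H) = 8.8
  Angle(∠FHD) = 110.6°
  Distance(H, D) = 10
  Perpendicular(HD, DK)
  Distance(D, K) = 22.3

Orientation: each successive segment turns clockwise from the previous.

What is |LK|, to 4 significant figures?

30.73

B is at the origin; BL runs at 27.4° with length 17.7, so L = (15.71, 8.146). ∠BLZ = 131.0° gives LZ at -21.60° from the x-axis; with |LZ| = 8.2, Z = (23.34, 5.127). ∠LZF = 111.3° gives ZF at -90.30° from the x-axis; with |ZF| = 17.7, F = (23.25, -12.57). ∠ZFH = 40.7° gives FH at 130.4° from the x-axis; with |FH| = 8.8, H = (17.54, -5.871). ∠FHD = 110.6° gives HD at 61.00° from the x-axis; with |HD| = 10.0, D = (22.39, 2.875). HD ⟂ DK, so DK runs at -29.00°; with |DK| = 22.3, K = (41.89, -7.936). Then |LK| = |K − L| = 30.73.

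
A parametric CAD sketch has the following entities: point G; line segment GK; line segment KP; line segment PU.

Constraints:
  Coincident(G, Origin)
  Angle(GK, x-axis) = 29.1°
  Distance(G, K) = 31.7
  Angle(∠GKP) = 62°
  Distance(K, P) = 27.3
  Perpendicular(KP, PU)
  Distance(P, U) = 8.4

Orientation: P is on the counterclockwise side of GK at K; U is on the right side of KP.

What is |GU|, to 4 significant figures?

38.45

G is at the origin; GK runs at 29.1° with length 31.7, so K = 31.7·(cos 29.1°, sin 29.1°) = (27.70, 15.42). ∠GKP = 62.0°, so KP runs at 29.1° + (180° − 62.0°) = 147.1° from the x-axis; with |KP| = 27.3, P = K + 27.3·(cos 147.1°, sin 147.1°) = (4.777, 30.25). KP ⟂ PU; with |PU| = 8.4 on the right of KP, U = P + 8.4·(0.5432, 0.8396) = (9.340, 37.30). Then |GU| = |U − G| = 38.45.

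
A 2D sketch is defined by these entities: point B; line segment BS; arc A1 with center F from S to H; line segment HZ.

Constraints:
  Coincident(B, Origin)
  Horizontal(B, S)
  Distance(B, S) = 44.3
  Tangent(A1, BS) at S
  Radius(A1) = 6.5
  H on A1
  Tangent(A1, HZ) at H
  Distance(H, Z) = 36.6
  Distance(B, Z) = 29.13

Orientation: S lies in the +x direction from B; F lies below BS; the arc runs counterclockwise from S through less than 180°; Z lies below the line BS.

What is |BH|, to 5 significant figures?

39.982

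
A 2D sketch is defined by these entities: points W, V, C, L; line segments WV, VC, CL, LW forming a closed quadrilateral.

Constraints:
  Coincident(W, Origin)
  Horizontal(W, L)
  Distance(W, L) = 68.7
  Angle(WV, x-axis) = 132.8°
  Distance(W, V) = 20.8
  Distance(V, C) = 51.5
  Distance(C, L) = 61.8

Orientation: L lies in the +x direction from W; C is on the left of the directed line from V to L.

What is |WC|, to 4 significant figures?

53.37

Checks: W = (0.00, 0.00) ✓; |VC| = 51.50 ✓; |CL| = 61.80 ✓.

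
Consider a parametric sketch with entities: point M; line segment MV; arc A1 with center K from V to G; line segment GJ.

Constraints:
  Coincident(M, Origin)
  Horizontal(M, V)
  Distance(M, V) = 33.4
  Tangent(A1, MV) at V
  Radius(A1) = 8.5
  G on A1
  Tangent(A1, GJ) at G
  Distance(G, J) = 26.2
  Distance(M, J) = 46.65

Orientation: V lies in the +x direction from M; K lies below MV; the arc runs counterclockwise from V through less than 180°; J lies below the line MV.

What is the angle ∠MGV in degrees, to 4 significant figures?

107.8°

M is at the origin; MV is horizontal with |MV| = 33.4 and V on the +x side, so V = (33.40, 0.000). Since A1 is tangent to MV there, KV ⟂ MV, so K = V + (0, -8.5) = (33.40, -8.500). Since KG ⟂ GJ (tangency), |KJ| = √(8.5² + 26.2²) = 27.54 regardless of where G sits on A1. So J lies on both circle(M, 46.65) and circle(K, 27.54); the below-MV intersection is J = (29.89, -35.82). G is the foot of the tangent from J: G = (25.05, -10.07).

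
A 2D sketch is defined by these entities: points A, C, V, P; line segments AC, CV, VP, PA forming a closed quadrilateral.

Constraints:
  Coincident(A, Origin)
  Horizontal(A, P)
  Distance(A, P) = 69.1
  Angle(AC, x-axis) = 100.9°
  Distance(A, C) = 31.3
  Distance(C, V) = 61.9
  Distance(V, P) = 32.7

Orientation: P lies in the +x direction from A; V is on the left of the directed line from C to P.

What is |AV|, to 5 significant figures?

63.486

Checks: |CV| = 61.90 ✓; |VP| = 32.70 ✓.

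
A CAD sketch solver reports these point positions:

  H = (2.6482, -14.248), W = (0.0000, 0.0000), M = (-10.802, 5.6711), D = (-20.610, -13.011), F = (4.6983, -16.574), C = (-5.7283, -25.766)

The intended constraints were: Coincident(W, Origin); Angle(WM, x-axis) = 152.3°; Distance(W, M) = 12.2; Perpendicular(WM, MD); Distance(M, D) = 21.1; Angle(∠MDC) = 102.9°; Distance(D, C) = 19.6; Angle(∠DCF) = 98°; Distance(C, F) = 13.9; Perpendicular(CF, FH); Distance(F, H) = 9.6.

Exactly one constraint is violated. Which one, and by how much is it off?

Distance(F, H) = 9.6 — off by 6.50.

W = (0.00, 0.00) ✓; WM at 152.3° ✓; |WM| = 12.20 ✓; ∠(WM, MD) = 90.00° ✓; |MD| = 21.10 ✓; ∠MDC = 102.9° ✓; |DC| = 19.60 ✓; ∠DCF = 98.00° ✓; |CF| = 13.90 ✓; ∠(CF, FH) = 89.99° ✓; |FH| = 3.101 ✗.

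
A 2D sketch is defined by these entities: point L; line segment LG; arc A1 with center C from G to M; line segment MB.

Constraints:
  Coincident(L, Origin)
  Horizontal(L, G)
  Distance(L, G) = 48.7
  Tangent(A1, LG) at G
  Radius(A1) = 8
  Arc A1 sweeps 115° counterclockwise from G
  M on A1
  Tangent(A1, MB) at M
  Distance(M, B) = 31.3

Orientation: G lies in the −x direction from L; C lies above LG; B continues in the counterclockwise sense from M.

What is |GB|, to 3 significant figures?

40.2

On A1, G sits at bearing -90° from C; a 115° counterclockwise sweep puts M at bearing 25°, so M = C + 8.0·(cos 25°, sin 25°) = (-41.4, 11.4). The tangent condition forces CM to be normal to MB, so MB runs along (−sin 25°, cos 25°); with |MB| = 31.3, B = (-54.7, 39.7). Then |GB| = |B − G| = 40.2.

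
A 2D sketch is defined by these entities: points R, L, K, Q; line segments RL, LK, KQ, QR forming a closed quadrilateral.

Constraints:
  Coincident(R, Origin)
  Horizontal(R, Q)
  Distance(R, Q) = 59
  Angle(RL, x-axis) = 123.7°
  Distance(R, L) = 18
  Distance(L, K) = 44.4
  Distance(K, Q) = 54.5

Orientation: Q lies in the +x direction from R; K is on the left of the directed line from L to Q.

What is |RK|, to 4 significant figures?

49.23

R is at the origin; R and Q share the same y with |RQ| = 59.0 and Q in +x, so Q = (59.0, 0). RL runs at 123.7° with |RL| = 18.0, so L = (-9.987, 14.98). K is determined by |LK| = 44.4 and |KQ| = 54.5 together: it lies at the intersection of circle(L, 44.4) and circle(Q, 54.5). With |LQ| = 70.59, the foot of the radical line on LQ is 28.22 from L and the perpendicular offset is √(44.4² − 28.22²) = 34.28. Taking the left-of-LQ solution: K = (24.86, 42.48).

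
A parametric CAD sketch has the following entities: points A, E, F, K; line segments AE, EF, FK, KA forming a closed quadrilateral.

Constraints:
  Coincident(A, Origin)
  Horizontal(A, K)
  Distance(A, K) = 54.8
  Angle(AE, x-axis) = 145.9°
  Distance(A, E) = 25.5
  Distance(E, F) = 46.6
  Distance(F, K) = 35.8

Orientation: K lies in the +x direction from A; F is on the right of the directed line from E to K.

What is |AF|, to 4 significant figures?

21.38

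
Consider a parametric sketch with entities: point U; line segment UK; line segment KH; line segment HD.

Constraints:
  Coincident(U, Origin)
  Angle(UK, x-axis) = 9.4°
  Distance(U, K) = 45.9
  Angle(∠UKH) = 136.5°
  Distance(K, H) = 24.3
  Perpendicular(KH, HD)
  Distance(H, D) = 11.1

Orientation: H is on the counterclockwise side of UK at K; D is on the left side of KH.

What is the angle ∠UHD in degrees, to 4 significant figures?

61.25°

∠UKH = 136.5°, so KH runs at 9.4° + (180° − 136.5°) = 52.90° from the x-axis; with |KH| = 24.3, H = K + 24.3·(cos 52.90°, sin 52.90°) = (59.94, 26.88). The perpendicularity gives HD at right angles to KH; with |HD| = 11.1 on the left of KH, D = H + 11.1·(-0.7976, 0.6032) = (51.09, 33.57). Then cos ∠UHD = HU·HD / (|HU||HD|), giving 61.25°.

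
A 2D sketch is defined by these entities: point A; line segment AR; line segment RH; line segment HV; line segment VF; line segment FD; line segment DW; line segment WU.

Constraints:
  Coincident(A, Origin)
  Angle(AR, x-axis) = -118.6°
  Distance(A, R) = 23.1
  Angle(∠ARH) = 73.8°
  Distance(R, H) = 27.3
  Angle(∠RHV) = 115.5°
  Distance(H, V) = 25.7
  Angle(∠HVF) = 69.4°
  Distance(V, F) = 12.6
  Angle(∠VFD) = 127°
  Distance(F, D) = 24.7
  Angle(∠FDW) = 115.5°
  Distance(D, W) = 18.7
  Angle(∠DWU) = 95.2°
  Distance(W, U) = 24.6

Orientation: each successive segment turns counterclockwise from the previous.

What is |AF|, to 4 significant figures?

19.48

A is at the origin; AR runs at -118.6° with length 23.1, so R = (-11.06, -20.28). ∠ARH = 73.8° gives RH at -12.40° from the x-axis; with |RH| = 27.3, H = (15.61, -26.14). ∠RHV = 115.5° gives HV at 52.10° from the x-axis; with |HV| = 25.7, V = (31.39, -5.864). ∠HVF = 69.4° gives VF at 162.7° from the x-axis; with |VF| = 12.6, F = (19.36, -2.117). Then |AF| = |F − A| = 19.48.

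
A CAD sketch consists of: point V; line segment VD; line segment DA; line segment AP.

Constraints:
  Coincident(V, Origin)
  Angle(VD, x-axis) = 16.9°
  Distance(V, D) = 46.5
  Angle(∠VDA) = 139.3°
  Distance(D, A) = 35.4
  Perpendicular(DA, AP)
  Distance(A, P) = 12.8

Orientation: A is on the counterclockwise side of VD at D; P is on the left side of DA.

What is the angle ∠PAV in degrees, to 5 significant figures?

66.772°

V is at the origin; VD runs at 16.9° with length 46.5, so D = 46.5·(cos 16.9°, sin 16.9°) = (44.492, 13.518). ∠VDA = 139.3°, so DA runs at 16.9° + (180° − 139.3°) = 57.600° from the x-axis; with |DA| = 35.4, A = D + 35.4·(cos 57.600°, sin 57.600°) = (63.460, 43.407). DA is perpendicular to AP; with |AP| = 12.8 on the left of DA, P = A + 12.8·(-0.84433, 0.53583) = (52.653, 50.265). Then cos ∠PAV = AP·AV / (|AP||AV|), giving 66.772°.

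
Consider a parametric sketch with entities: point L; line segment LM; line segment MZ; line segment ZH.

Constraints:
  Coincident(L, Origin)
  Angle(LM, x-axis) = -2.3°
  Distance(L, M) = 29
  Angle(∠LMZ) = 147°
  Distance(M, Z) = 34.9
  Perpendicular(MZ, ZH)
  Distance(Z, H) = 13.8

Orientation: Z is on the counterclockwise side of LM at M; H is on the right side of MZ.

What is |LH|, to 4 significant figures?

66.20

∠LMZ = 147.0°, so MZ runs at -2.3° + (180° − 147.0°) = 30.70° from the x-axis; with |MZ| = 34.9, Z = M + 34.9·(cos 30.70°, sin 30.70°) = (58.99, 16.65). The perpendicularity gives ZH at right angles to MZ; with |ZH| = 13.8 on the right of MZ, H = Z + 13.8·(0.5105, -0.8599) = (66.03, 4.788). Then |LH| = |H − L| = 66.20.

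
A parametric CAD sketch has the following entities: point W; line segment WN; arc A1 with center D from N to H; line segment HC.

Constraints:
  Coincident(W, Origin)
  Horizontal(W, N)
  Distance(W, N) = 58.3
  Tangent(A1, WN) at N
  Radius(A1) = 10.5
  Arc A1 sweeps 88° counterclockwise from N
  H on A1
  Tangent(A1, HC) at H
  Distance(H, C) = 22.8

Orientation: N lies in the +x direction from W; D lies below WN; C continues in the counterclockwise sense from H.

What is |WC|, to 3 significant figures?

57.4

W is at the origin; WN is horizontal with |WN| = 58.3 and N on the +x side, so N = (58.3, 0.00). Tangency of A1 to WN means the radius DN is perpendicular to WN, so D = N + (0, -10.5) = (58.3, -10.5). On A1, N sits at bearing 90° from D; an 88° counterclockwise sweep puts H at bearing 178°, so H = D + 10.5·(cos 178°, sin 178°) = (47.8, -10.1). Tangency of A1 to HC means the radius DH is perpendicular to HC, so HC runs along (−sin 178°, cos 178°); with |HC| = 22.8, C = (47.0, -32.9). Then |WC| = |C − W| = 57.4.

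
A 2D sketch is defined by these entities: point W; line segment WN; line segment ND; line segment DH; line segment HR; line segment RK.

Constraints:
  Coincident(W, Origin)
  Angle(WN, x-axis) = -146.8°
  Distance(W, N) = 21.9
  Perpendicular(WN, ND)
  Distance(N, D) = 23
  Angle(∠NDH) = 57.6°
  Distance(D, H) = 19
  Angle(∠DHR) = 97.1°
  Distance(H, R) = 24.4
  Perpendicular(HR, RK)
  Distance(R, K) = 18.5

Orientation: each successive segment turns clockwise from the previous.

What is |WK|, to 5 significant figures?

33.038

W is at the origin; WN runs at -146.8° with length 21.9, so N = (-18.325, -11.992). WN ⟂ ND, so ND runs at 123.20°; with |ND| = 23.0, D = (-30.919, 7.2539). ∠NDH = 57.6° gives DH at 0.80000° from the x-axis; with |DH| = 19.0, H = (-11.921, 7.5192). ∠DHR = 97.1° gives HR at -82.100° from the x-axis; with |HR| = 24.4, R = (-8.5673, -16.649). HR is perpendicular to RK, so RK runs at -172.10°; with |RK| = 18.5, K = (-26.892, -19.192). Then |WK| = |K − W| = 33.038.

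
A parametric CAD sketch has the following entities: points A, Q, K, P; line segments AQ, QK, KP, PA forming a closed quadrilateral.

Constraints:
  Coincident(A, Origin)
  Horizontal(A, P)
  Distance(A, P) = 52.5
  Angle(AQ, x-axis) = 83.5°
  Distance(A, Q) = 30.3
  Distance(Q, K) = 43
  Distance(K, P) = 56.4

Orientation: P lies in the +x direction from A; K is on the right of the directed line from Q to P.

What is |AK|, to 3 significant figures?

12.7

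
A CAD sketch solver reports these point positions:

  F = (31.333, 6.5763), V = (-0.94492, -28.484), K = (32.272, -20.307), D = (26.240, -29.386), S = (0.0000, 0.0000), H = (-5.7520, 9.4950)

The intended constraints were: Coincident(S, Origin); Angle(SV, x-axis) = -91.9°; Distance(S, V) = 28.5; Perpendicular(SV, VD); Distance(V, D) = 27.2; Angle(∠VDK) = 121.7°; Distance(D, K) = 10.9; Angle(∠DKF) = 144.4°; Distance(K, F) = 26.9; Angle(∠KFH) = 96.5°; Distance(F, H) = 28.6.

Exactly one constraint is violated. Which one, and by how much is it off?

Distance(F, H) = 28.6 — off by 8.60.

S = (0.00, 0.00) ✓; SV at -91.90° ✓; |SV| = 28.50 ✓; ∠(SV, VD) = 90.00° ✓; |VD| = 27.20 ✓; ∠VDK = 121.7° ✓; |DK| = 10.90 ✓; ∠DKF = 144.4° ✓; |KF| = 26.90 ✓; ∠KFH = 96.50° ✓; |FH| = 37.20 ✗.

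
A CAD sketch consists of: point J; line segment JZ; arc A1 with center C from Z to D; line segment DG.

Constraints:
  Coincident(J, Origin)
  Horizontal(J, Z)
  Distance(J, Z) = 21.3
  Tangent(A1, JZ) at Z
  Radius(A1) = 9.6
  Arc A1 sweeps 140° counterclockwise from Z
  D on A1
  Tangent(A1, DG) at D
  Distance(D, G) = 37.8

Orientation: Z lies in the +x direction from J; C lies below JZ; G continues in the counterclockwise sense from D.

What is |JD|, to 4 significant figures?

22.72

Tangency of A1 to JZ means the radius CZ is perpendicular to JZ, so C = Z + (0, -9.6) = (21.30, -9.600). On A1, Z sits at bearing 90° from C; a 140° counterclockwise sweep puts D at bearing 230°, so D = C + 9.6·(cos 230°, sin 230°) = (15.13, -16.95). Then |JD| = |D − J| = 22.72.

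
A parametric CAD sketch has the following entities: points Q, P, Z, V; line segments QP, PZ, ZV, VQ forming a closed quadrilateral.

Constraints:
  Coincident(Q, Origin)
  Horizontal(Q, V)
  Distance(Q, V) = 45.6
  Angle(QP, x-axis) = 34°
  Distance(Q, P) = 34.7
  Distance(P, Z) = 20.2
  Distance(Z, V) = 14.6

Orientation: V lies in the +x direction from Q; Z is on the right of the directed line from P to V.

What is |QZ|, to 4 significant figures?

31.02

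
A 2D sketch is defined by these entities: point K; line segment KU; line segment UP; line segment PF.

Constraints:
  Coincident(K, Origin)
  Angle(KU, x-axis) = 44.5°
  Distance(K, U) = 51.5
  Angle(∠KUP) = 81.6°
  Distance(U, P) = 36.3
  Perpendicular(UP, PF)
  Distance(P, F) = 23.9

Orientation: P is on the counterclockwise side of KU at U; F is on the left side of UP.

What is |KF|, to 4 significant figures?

39.49

K is at the origin; KU runs at 44.5° with length 51.5, so U = 51.5·(cos 44.5°, sin 44.5°) = (36.73, 36.10). ∠KUP = 81.6°, so UP runs at 44.5° + (180° − 81.6°) = 142.9° from the x-axis; with |UP| = 36.3, P = U + 36.3·(cos 142.9°, sin 142.9°) = (7.780, 57.99). The perpendicularity gives PF at right angles to UP; with |PF| = 23.9 on the left of UP, F = P + 23.9·(-0.6032, -0.7976) = (-6.637, 38.93). Then |KF| = |F − K| = 39.49.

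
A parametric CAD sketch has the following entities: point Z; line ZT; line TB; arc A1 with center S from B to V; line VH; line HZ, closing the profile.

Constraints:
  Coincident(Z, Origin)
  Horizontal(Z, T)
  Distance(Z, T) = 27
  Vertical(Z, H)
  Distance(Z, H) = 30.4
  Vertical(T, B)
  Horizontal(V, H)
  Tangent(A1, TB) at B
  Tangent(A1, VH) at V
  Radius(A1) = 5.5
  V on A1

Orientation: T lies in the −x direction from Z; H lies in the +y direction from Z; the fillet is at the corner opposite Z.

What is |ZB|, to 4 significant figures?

36.73

Z is at the origin; ZT is horizontal with |ZT| = 27.0 and T on the −x side, so T = (-27.00, 0.000). Z and H share the same x with |ZH| = 30.4 and H on the +y side, so H = (0.000, 30.40). The virtual corner opposite Z is at (-27.00, 30.40). A1 meets TB tangentially, so SB is at right angles to TB and tangency of A1 to VH means the radius SV is perpendicular to VH, with radius 5.5, so the center S sits 5.5 in from both sides at S = (-21.50, 24.90). That places the tangent points at B = (-27.00, 24.90) on TB and V = (-21.50, 30.40) on VH. Then |ZB| = |B − Z| = 36.73.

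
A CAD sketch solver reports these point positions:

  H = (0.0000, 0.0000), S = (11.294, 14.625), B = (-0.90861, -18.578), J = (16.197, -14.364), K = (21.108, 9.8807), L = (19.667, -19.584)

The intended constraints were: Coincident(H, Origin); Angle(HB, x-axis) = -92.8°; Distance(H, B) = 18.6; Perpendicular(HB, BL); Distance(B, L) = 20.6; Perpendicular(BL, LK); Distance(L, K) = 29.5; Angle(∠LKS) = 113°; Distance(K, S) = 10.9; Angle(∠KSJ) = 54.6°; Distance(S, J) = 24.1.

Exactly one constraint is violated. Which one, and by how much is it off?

Distance(S, J) = 24.1 — off by 5.30.

H = (0.00, 0.00) ✓; HB at -92.80° ✓; |HB| = 18.60 ✓; ∠(HB, BL) = 90.00° ✓; |BL| = 20.60 ✓; ∠(BL, LK) = 90.00° ✓; |LK| = 29.50 ✓; ∠LKS = 113.0° ✓; |KS| = 10.90 ✓; ∠KSJ = 54.60° ✓; |SJ| = 29.40 ✗.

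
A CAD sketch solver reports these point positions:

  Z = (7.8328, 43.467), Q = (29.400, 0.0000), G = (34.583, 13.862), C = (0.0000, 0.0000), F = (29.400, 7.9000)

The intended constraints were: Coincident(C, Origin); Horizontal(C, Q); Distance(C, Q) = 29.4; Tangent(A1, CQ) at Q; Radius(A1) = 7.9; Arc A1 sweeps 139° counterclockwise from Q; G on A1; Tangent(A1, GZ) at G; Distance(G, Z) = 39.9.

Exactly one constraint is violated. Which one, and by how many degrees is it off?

Tangent(A1, GZ) at G — off by 6.90°.

C = (0.00, 0.00) ✓; C.y = 0.00, Q.y = 0.00 ✓; |CQ| = 29.40 ✓; ∠(FQ, QC) = 90.00° ✓; |FQ| = 7.900 ✓; bearing(F→G) − bearing(F→Q) = 139.0° ✓; |FG| = 7.900 ✓; ∠(FG, GZ) = 96.90° ✗; |GZ| = 39.90 ✓.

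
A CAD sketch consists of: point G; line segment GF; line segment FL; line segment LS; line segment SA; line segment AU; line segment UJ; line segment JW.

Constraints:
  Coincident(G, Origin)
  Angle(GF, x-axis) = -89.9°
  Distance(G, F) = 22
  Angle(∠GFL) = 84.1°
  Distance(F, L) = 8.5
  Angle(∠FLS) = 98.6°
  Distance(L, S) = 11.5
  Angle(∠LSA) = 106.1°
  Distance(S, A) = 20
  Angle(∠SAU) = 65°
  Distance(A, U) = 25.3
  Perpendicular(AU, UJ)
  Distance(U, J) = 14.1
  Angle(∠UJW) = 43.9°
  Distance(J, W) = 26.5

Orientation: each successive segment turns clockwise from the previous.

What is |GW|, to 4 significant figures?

17.69

G is at the origin; GF runs at -89.9° with length 22.0, so F = (0.03840, -22.00). ∠GFL = 84.1° gives FL at 174.2° from the x-axis; with |FL| = 8.5, L = (-8.418, -21.14). ∠FLS = 98.6° gives LS at 92.80° from the x-axis; with |LS| = 11.5, S = (-8.980, -9.655). ∠LSA = 106.1° gives SA at 18.90° from the x-axis; with |SA| = 20.0, A = (9.942, -3.176). ∠SAU = 65.0° gives AU at -96.10° from the x-axis; with |AU| = 25.3, U = (7.253, -28.33). AU is perpendicular to UJ, so UJ runs at 173.9°; with |UJ| = 14.1, J = (-6.767, -26.83). ∠UJW = 43.9° gives JW at 37.80° from the x-axis; with |JW| = 26.5, W = (14.17, -10.59). Then |GW| = |W − G| = 17.69.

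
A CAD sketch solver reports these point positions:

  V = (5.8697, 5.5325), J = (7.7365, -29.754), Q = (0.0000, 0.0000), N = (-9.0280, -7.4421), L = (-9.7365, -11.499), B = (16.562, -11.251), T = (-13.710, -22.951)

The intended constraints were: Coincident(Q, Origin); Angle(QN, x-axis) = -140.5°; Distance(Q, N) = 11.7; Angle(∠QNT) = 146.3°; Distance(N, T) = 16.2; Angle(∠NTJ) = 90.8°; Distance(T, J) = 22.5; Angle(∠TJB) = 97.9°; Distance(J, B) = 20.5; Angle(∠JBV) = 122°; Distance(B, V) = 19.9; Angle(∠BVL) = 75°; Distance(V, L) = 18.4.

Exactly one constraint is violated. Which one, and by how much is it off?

Distance(V, L) = 18.4 — off by 4.70.

Q = (0.00, 0.00) ✓; QN at -140.5° ✓; |QN| = 11.70 ✓; ∠QNT = 146.3° ✓; |NT| = 16.20 ✓; ∠NTJ = 90.80° ✓; |TJ| = 22.50 ✓; ∠TJB = 97.90° ✓; |JB| = 20.50 ✓; ∠JBV = 122.0° ✓; |BV| = 19.90 ✓; ∠BVL = 75.00° ✓; |VL| = 23.10 ✗.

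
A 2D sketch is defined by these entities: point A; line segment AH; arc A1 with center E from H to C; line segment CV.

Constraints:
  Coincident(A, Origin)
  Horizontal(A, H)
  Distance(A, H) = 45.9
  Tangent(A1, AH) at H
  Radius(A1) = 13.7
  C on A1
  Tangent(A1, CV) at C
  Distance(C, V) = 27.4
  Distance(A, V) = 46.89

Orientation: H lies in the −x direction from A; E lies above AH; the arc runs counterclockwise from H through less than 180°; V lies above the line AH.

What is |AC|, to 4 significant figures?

34.30

A is at the origin; AH is horizontal with |AH| = 45.9 and H on the −x side, so H = (-45.90, 0.000). Since A1 is tangent to AH there, EH ⟂ AH, so E = H + (0, 13.7) = (-45.90, 13.70). Since EC ⟂ CV (tangency), |EV| = √(13.7² + 27.4²) = 30.63 regardless of where C sits on A1. So V lies on both circle(A, 46.89) and circle(E, 30.63); the above-AH intersection is V = (-27.36, 38.08). C is the foot of the tangent from V: C = (-32.44, 11.16).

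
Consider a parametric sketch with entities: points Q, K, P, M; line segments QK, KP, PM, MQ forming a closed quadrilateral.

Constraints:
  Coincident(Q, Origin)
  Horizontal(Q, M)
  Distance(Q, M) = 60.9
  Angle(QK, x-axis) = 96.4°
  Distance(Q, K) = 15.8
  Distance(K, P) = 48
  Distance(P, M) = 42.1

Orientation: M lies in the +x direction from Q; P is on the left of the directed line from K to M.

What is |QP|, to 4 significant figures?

55.47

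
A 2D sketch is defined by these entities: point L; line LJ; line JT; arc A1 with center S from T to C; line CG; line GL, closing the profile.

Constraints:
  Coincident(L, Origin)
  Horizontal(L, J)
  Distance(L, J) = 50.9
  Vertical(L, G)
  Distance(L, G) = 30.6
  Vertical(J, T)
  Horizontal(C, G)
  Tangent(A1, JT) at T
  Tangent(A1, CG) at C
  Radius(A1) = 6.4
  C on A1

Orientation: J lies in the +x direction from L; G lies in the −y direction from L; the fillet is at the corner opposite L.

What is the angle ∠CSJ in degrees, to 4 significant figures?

165.2°

The virtual corner opposite L is at (50.90, -30.60). Tangency of A1 to JT means the radius ST is perpendicular to JT and tangency of A1 to CG means the radius SC is perpendicular to CG, with radius 6.4, so the center S sits 6.4 in from both sides at S = (44.50, -24.20). That places the tangent points at T = (50.90, -24.20) on JT and C = (44.50, -30.60) on CG. Then cos ∠CSJ = SC·SJ / (|SC||SJ|), giving 165.2°.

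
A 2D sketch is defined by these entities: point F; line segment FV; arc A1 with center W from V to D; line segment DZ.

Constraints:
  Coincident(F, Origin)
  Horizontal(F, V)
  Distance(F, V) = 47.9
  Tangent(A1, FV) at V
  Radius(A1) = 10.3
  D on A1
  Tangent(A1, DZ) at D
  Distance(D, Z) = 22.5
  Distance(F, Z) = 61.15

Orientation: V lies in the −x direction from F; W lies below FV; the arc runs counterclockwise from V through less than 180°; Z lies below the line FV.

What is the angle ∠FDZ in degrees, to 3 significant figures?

84.1°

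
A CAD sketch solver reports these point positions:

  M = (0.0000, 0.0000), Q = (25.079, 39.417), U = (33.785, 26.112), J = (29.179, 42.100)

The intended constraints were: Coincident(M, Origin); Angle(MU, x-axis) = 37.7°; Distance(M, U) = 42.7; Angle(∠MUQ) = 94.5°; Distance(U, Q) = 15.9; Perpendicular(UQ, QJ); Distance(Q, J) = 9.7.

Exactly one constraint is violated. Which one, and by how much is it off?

Distance(Q, J) = 9.7 — off by 4.80.

M = (0.00, 0.00) ✓; MU at 37.70° ✓; |MU| = 42.70 ✓; ∠MUQ = 94.50° ✓; |UQ| = 15.90 ✓; ∠(UQ, QJ) = 90.00° ✓; |QJ| = 4.900 ✗.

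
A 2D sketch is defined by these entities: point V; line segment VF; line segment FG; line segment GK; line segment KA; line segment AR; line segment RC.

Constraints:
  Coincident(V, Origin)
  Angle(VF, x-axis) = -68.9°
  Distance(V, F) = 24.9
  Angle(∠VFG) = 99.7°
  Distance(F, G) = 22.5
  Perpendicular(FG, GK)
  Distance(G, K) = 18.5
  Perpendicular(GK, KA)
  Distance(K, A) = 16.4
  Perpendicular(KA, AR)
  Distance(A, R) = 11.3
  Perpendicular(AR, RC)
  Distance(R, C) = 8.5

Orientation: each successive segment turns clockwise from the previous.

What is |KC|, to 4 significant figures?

13.79

V is at the origin; VF runs at -68.9° with length 24.9, so F = (8.964, -23.23). ∠VFG = 99.7° gives FG at -149.2° from the x-axis; with |FG| = 22.5, G = (-10.36, -34.75). FG ⟂ GK, so GK runs at 120.8°; with |GK| = 18.5, K = (-19.84, -18.86). GK ⟂ KA, so KA runs at 30.80°; with |KA| = 16.4, A = (-5.749, -10.46). KA ⟂ AR, so AR runs at -59.20°; with |AR| = 11.3, R = (0.03756, -20.17). AR ⟂ RC, so RC runs at -149.2°; with |RC| = 8.5, C = (-7.264, -24.52). Then |KC| = |C − K| = 13.79.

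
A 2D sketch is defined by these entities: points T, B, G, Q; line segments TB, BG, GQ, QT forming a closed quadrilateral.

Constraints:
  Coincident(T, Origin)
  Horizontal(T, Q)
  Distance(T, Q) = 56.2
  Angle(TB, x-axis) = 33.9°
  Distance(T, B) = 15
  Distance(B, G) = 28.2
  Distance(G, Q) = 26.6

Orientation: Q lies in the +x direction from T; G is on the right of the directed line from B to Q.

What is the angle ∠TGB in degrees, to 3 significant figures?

25.4°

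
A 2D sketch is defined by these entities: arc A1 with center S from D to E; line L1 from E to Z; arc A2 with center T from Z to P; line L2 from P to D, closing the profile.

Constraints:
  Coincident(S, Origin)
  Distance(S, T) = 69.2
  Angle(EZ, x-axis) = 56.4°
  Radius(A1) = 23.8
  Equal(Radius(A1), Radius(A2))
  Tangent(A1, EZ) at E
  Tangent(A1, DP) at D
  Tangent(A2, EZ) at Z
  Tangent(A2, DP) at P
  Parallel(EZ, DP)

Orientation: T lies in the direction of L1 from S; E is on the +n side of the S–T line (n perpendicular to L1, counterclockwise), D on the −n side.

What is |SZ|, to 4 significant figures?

73.18

The slot axis is L1's direction at 56.4°, so u = (cos 56.4°, sin 56.4°) = (0.5534, 0.8329) and n = (−sin 56.4°, cos 56.4°) = (-0.8329, 0.5534). S is at the origin and T lies 69.2 along u from S, so T = 69.2·u = (38.29, 57.64). Tangency of A1 to both parallel lines with radius 23.8 puts E and D at S ± 23.8·n: E = (-19.82, 13.17), D = (19.82, -13.17). Equal radii place Z and P the same way about T: Z = T + 23.8·n = (18.47, 70.81), P = T − 23.8·n = (58.12, 44.47). Then |SZ| = |Z − S| = 73.18.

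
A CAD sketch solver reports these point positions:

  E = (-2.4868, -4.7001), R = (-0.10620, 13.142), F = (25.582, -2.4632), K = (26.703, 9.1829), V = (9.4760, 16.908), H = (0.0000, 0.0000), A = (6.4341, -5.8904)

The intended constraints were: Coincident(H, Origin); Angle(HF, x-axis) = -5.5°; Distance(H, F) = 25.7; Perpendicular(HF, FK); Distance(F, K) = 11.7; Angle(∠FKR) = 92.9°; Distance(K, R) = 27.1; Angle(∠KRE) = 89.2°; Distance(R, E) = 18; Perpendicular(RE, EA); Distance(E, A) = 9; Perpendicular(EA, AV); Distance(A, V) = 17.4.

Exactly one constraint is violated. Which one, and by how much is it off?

Distance(A, V) = 17.4 — off by 5.60.

H = (0.00, 0.00) ✓; HF at -5.500° ✓; |HF| = 25.70 ✓; ∠(HF, FK) = 90.00° ✓; |FK| = 11.70 ✓; ∠FKR = 92.90° ✓; |KR| = 27.10 ✓; ∠KRE = 89.20° ✓; |RE| = 18.00 ✓; ∠(RE, EA) = 90.00° ✓; |EA| = 9.000 ✓; ∠(EA, AV) = 90.00° ✓; |AV| = 23.00 ✗.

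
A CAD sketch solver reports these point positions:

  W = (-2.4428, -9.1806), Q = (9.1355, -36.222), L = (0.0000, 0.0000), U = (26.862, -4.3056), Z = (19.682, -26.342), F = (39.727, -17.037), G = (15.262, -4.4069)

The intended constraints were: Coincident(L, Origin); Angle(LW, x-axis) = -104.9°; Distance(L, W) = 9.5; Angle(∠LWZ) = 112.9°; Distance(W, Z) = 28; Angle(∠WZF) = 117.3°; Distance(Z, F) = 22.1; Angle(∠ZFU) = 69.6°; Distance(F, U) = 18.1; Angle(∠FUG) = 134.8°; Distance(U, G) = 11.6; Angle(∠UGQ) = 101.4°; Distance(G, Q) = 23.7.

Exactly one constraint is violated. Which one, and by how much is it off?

Distance(G, Q) = 23.7 — off by 8.70.

L = (0.00, 0.00) ✓; LW at -104.9° ✓; |LW| = 9.500 ✓; ∠LWZ = 112.9° ✓; |WZ| = 28.00 ✓; ∠WZF = 117.3° ✓; |ZF| = 22.10 ✓; ∠ZFU = 69.60° ✓; |FU| = 18.10 ✓; ∠FUG = 134.8° ✓; |UG| = 11.60 ✓; ∠UGQ = 101.4° ✓; |GQ| = 32.40 ✗.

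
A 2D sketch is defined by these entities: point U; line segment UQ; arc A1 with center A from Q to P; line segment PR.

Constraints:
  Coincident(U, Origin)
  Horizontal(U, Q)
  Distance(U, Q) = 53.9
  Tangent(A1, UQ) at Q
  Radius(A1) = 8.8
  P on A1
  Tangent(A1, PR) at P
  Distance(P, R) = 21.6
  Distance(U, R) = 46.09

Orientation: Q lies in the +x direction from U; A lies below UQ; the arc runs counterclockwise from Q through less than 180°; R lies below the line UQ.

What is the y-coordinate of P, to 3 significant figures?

-5.72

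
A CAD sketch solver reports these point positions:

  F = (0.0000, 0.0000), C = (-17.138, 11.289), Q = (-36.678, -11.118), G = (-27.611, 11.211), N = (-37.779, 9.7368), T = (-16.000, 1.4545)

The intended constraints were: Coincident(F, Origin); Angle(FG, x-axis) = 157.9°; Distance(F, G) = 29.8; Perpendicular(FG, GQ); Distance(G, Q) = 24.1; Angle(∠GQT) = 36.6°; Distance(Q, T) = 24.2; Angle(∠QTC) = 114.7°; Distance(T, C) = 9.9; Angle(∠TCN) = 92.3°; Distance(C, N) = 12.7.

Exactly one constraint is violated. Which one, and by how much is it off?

Distance(C, N) = 12.7 — off by 8.00.

F = (0.00, 0.00) ✓; FG at 157.9° ✓; |FG| = 29.80 ✓; ∠(FG, GQ) = 90.00° ✓; |GQ| = 24.10 ✓; ∠GQT = 36.60° ✓; |QT| = 24.20 ✓; ∠QTC = 114.7° ✓; |TC| = 9.900 ✓; ∠TCN = 92.30° ✓; |CN| = 20.70 ✗.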